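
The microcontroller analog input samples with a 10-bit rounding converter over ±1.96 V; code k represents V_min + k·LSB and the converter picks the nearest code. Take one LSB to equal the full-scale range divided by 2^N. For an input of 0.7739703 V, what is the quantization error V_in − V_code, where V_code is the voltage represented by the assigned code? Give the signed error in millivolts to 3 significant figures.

Full-scale range = 1.96 V − (-1.96 V) = 3.92 V. LSB = 3.92 V / 2^10 ≈ 3.828 mV.
(V_in − V_min)/LSB = (0.7739703 − (-1.96)) × 1024/3.92 = 714.1800 → nearest code k = 714.
V_code = -1.96 + (714/1024) × 3.92 = 0.7732812500 V.
e = 0.7739703 − (0.7732812500) = +0.689 mV.

+0.689 mV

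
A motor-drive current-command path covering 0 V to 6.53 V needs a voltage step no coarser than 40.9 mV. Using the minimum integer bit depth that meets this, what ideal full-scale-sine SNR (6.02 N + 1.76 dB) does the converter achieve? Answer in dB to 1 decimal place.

Full-scale range = 6.53 V.
Need 2^N ≥ 6.53 V / 40.9 mV = 159.7 → N_min = 8.
SNR = 6.02 × 8 + 1.76 = 49.92 dB.

49.9 dB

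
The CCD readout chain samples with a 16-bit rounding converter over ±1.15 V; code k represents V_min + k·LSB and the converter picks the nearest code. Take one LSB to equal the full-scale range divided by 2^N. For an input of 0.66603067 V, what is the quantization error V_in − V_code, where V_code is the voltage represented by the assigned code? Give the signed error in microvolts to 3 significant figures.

−6.32 µV

Full-scale range = 1.15 V − (-1.15 V) = 2.3 V. LSB = 2.3 V / 2^16 ≈ 35.10 µV.
(V_in − V_min)/LSB = (0.66603067 − (-1.15)) × 65536/2.3 = 51745.8200 → nearest code k = 51746.
V_code = V_min + k × range/2^16 = -1.15 + 51746 × 2.3/65536 = 0.66603698730 V.
Error = V_in − V_code = 0.66603067 − (0.66603698730) = −6.32 µV.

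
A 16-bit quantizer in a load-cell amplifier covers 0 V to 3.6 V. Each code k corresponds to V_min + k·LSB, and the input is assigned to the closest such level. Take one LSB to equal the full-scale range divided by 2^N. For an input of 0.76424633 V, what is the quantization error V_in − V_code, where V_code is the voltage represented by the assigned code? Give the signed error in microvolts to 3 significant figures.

V_FS = 3.6 V. LSB = 3.6 V / 2^16 ≈ 54.93 µV.
Position in LSBs: (0.76424633 − (0)) × 65536/3.6 = 13912.6799; rounding gives k = 13913.
V_code = 0 + (13913/65536) × 3.6 = 0.76426391602 V.
Error = V_in − V_code = 0.76424633 − (0.76426391602) = −17.6 µV.

−17.6 µV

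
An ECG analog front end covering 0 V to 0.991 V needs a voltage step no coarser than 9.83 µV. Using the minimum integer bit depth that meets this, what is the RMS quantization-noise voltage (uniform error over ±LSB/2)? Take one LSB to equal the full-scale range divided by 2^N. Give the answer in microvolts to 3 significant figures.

Full-scale range = 0.991 V.
Levels needed ≥ 0.991/9.83 µV = 100800. 2^17 = 131072 suffices, so N_min = 17.
Step size = 0.991/131072 V = 7.5607 µV.
RMS noise = LSB/√12 = 2.18 µV.

2.18 µV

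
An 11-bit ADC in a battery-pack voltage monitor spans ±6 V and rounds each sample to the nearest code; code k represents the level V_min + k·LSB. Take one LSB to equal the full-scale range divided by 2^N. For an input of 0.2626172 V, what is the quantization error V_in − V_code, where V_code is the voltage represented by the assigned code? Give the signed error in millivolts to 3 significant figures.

−1.05 mV

The full-scale span is 6 − (-6) = 12 V. LSB = 12 V / 2^11 ≈ 5.859 mV.
Position in LSBs: (0.2626172 − (-6)) × 2048/12 = 1068.8200; rounding gives k = 1069.
V_code = V_min + k × range/2^11 = -6 + 1069 × 12/2048 = 0.2636718750 V.
e = 0.2626172 − (0.2636718750) = −1.05 mV.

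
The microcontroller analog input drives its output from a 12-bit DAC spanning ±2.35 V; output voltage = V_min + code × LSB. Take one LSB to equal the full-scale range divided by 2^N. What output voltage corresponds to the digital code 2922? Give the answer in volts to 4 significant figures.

The full-scale span is 2.35 − (-2.35) = 4.7 V. LSB = 4.7 V / 2^12.
V_out = V_min + code × LSB = -2.35 V + 2922 × 4.7 V / 4096
      = -2.35 + 3.35288 = 1.00288 V.

1.003 V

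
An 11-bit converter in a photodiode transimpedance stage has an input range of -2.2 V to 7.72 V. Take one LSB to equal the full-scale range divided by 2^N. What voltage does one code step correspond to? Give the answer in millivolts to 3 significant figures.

4.84 mV

Full-scale range = 7.72 V − (-2.2 V) = 9.92 V.
There are 2^11 = 2048 steps.
One LSB is 9.92 V / 2048 = 4.84 mV.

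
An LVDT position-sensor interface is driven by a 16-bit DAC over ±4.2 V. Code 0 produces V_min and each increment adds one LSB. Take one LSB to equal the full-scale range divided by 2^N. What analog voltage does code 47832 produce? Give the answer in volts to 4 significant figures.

Range = 4.2 − (-4.2) = 8.4 V. LSB = 8.4 V / 2^16.
Output = V_min + (47832/65536) × range = -4.2 + 0.729858 × 8.4 V
      = -4.2 V + 6.13081 V = 1.93081 V.

1.931 V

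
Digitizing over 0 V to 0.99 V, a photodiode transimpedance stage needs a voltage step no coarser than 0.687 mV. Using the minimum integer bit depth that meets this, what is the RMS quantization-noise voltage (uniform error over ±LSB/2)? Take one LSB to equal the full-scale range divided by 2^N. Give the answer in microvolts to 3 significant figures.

Span = 0.99 V.
Levels needed ≥ 0.99/0.687 mV = 1441. 2^11 = 2048 suffices, so N_min = 11.
Step size = 0.99/2048 V = 483.40 µV.
σ_q = LSB/√12 = 483.40 µV/3.4641 = 140 µV.

140 µV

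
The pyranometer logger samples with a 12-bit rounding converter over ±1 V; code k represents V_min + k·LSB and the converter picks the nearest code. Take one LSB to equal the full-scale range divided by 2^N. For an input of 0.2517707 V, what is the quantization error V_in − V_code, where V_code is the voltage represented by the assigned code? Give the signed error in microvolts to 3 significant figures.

Span: 1 V − (-1 V) = 2 V. LSB = 2 V / 2^12 ≈ 488.3 µV.
(V_in − V_min)/LSB = (0.2517707 − (-1)) × 4096/2 = 2563.6264 → nearest code k = 2564.
V_code = V_min + k × range/2^12 = -1 + 2564 × 2/4096 = 0.2519531250 V.
e = 0.2517707 − (0.2519531250) = −182 µV.

−182 µV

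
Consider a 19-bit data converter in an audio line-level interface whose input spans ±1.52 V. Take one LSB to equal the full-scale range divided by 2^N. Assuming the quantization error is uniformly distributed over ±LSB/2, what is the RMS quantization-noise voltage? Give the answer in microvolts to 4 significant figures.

Range = 1.52 − (-1.52) = 3.04 V.
LSB = 3.04 V ÷ 2^19 = 3.04/524288 V = 5.79834 µV.
For a uniform distribution on [−LSB/2, +LSB/2], V_rms = LSB/√12 = 5.79834 µV/3.4641 = 1.674 µV.

1.674 µV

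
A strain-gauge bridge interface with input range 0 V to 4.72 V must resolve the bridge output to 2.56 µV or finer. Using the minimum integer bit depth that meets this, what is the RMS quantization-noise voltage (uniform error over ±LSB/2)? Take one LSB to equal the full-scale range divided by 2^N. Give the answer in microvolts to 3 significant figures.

0.650 µV

Full-scale range = 4.72 V.
4.72 V / 2.56 µV = 1.844e6. Since 2^20 = 1048576 and 2^21 = 2097152, N = 21.
One LSB is 4.72 V / 2097152 = 2.2507 µV.
σ_q = LSB/√12 = 2.2507 µV/3.4641 = 0.650 µV.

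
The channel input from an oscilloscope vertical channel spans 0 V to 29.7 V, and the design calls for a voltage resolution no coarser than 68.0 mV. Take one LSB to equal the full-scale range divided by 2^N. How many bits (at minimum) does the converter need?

9 bits

Span = 29.7 V.
Need 2^N ≥ 29.7 V / 68.0 mV = 436.8 → N_min = 9.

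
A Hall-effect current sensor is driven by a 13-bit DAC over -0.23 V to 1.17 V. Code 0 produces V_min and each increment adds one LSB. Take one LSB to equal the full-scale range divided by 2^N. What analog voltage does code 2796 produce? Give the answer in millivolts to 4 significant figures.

247.8 mV

The full-scale span is 1.17 − (-0.23) = 1.4 V. LSB = 1.4 V / 2^13.
V_out = V_min + code × LSB = -0.23 V + 2796 × 1.4 V / 8192
      = -0.23 V + 0.477832 V = 0.247832 V.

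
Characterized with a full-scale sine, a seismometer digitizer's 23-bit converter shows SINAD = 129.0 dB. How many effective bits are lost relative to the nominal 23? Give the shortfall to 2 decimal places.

ENOB = (SINAD − 1.76)/6.02 = (129.0 − 1.76)/6.02 = 21.1362 bits.
Lost resolution: 23 − 21.1362 = 1.8638 bits.

1.86 bits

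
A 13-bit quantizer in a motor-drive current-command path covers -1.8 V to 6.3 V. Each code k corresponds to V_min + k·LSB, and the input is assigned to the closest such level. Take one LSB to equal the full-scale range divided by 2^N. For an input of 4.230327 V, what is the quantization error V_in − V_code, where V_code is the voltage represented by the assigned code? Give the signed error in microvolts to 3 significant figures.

The full-scale span is 6.3 − (-1.8) = 8.1 V. LSB = 8.1 V / 2^13 ≈ 0.9888 mV.
(4.230327 − (-1.8)) / LSB = 6.030327 × 8192/8.1 = 6098.8196. Nearest integer: k = 6099.
V_code = -1.8 + (6099/8192) × 8.1 = 4.230505371 V.
Error = V_in − V_code = 4.230327 − (4.230505371) = −178 µV.

−178 µV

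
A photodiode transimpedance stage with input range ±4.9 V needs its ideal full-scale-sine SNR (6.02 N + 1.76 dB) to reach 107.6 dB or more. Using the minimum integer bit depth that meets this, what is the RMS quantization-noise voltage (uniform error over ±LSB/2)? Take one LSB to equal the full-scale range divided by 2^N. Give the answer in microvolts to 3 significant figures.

10.8 µV

Range = 4.9 − (-4.9) = 9.8 V.
N ≥ (107.6 − 1.76)/6.02 = 17.581 → N_min = 18.
LSB = 9.8 V / 2^18 = 37.384 µV.
σ_q = LSB/√12 = 37.384 µV/3.4641 = 10.8 µV.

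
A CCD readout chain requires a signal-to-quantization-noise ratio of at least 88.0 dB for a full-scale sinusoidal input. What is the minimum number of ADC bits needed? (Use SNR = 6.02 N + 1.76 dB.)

15 bits

Solving 6.02 N ≥ 88.0 − 1.76: N ≥ 14.326. Round up → N = 15.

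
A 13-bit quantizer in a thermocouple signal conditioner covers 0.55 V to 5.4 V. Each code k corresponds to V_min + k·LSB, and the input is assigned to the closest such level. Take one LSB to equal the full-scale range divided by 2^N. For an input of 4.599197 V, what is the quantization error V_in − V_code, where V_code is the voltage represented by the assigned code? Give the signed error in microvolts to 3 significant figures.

+228 µV

Span: 5.4 V − (0.55 V) = 4.85 V. LSB = 4.85 V / 2^13 ≈ 0.5920 mV.
Position in LSBs: (4.599197 − (0.55)) × 8192/4.85 = 6839.3859; rounding gives k = 6839.
V_code = 0.55 + (6839/8192) × 4.85 = 4.598968506 V.
Error = V_in − V_code = 4.599197 − (4.598968506) = +228 µV.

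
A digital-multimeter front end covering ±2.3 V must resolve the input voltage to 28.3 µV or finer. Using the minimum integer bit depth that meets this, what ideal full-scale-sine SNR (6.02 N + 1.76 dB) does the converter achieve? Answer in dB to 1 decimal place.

110.1 dB

Full-scale range = 2.3 V − (-2.3 V) = 4.6 V.
Need 2^N ≥ 4.6 V / 28.3 µV = 162500 → N_min = 18.
6.02(18) + 1.76 = 110.12 dB.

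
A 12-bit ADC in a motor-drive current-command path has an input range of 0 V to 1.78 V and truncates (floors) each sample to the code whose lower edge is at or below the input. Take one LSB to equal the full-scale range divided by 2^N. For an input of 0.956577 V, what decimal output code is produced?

2201

Full-scale range = 1.78 V. LSB = 1.78 V / 2^12 ≈ 434.6 µV.
code = ⌊(V_in − V_min)/LSB⌋ = ⌊(V_in − V_min) × 2^12 / range⌋
     = ⌊(0.956577 − (0)) × 4096 / 1.78⌋ = ⌊0.956577 × 4096/1.78⌋
     = ⌊2201.202⌋ = 2201.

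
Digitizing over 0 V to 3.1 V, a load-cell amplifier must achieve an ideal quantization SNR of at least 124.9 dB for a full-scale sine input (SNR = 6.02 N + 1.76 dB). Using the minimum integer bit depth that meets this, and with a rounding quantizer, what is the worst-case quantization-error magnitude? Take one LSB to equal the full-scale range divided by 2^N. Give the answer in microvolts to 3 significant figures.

Range is 3.1 V.
Required N = ⌈(124.9 − 1.76)/6.02⌉ = ⌈20.455⌉ = 21.
Step size = 3.1/2097152 V = 1.4782 µV.
Half an LSB is 0.739 µV.

0.739 µV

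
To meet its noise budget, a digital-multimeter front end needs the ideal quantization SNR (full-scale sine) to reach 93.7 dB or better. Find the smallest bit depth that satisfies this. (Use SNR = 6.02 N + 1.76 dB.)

N ≥ (93.7 − 1.76)/6.02 = 15.272 → N_min = 16.

16 bits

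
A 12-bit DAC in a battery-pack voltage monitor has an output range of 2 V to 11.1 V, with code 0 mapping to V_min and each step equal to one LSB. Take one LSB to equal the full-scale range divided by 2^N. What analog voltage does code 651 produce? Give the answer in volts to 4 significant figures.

Full-scale range = 11.1 V − (2 V) = 9.1 V. LSB = 9.1 V / 2^12.
V_out = 2 + 651 × (9.1/4096) V
      = 2 + 1.44631 = 3.44631 V.

3.446 V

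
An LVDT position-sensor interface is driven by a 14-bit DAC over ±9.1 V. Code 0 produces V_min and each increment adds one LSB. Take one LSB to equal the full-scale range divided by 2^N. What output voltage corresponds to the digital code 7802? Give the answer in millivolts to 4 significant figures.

-433.2 mV

Span: 9.1 V − (-9.1 V) = 18.2 V. LSB = 18.2 V / 2^14.
V_out = V_min + code × LSB = -9.1 V + 7802 × 18.2 V / 16384
      = -9.1 + 8.66677 = -0.433228 V.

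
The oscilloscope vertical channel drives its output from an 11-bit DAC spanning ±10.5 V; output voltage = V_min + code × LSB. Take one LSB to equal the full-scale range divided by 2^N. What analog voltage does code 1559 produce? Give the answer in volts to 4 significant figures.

5.486 V

Range = 10.5 − (-10.5) = 21 V. LSB = 21 V / 2^11.
V_out = V_min + code × LSB = -10.5 V + 1559 × 21 V / 2048
      = -10.5 + 15.9858 = 5.48584 V.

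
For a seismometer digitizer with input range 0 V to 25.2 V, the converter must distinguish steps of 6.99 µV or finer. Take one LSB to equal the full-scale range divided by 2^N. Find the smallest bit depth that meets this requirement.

22 bits

Full-scale range = 25.2 V.
Required number of levels: 25.2/6.99 µV = 3.6052e6; smallest N with 2^N ≥ that is 22.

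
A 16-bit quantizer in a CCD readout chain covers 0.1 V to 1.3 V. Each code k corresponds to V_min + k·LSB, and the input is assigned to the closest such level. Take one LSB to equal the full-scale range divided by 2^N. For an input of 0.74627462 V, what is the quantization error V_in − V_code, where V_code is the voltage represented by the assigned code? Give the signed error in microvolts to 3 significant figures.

+3.87 µV

Range = 1.3 − (0.1) = 1.2 V. LSB = 1.2 V / 2^16 ≈ 18.31 µV.
Position in LSBs: (0.74627462 − (0.1)) × 65536/1.2 = 35295.2112; rounding gives k = 35295.
Reconstructed level: 0.1 + 35295 × 1.2/65536 V = 0.74627075195 V.
e = 0.74627462 − (0.74627075195) = +3.87 µV.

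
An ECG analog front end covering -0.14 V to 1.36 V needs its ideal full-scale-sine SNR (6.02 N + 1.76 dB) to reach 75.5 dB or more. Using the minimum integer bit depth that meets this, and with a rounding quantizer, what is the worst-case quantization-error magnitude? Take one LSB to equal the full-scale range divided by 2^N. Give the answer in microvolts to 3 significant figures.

91.6 µV

The full-scale span is 1.36 − (-0.14) = 1.5 V.
Solving 6.02 N ≥ 75.5 − 1.76: N ≥ 12.249. Round up → N = 13.
Step size = 1.5/8192 V = 183.11 µV.
Max error for round-to-nearest is LSB/2 = 91.6 µV.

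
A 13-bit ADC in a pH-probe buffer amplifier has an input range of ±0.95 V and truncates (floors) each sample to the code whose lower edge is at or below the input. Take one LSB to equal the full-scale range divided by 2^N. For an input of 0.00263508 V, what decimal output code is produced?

Span: 0.95 V − (-0.95 V) = 1.9 V. LSB = 1.9 V / 2^13 ≈ 231.9 µV.
V_in − V_min = 0.00263508 − (-0.95) = 0.95263508 V.
Divide by LSB: 0.95263508 × 8192/1.9 = 4107.3614.
Truncating gives code 4107.

4107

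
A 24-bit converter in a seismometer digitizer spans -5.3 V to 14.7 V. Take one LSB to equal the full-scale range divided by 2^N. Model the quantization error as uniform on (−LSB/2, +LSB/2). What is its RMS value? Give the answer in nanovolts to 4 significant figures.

344.1 nV

Full-scale range = 14.7 V − (-5.3 V) = 20 V.
LSB = 20 V ÷ 2^24 = 20/16777216 V = 1.19209 µV.
For a uniform distribution on [−LSB/2, +LSB/2], V_rms = LSB/√12 = 1.19209 µV/3.4641 = 344.1 nV.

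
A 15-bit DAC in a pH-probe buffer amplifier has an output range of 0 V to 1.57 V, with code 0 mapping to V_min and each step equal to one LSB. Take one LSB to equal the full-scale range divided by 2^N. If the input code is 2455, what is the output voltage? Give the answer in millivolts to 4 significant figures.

117.6 mV

Full-scale range = 1.57 V. LSB = 1.57 V / 2^15.
V_out = 0 + 2455 × (1.57/32768) V
      = 0 V + 0.117625 V = 0.117625 V.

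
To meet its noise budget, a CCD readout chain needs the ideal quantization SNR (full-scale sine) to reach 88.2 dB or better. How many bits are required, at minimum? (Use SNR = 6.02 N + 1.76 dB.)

Required N = ⌈(88.2 − 1.76)/6.02⌉ = ⌈14.359⌉ = 15.

15 bits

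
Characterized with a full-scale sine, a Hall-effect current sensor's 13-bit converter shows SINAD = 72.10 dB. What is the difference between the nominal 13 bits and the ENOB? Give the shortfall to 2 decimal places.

N_eff = (72.10 − 1.76)/6.02 = 11.6844 bits.
Lost resolution: 13 − 11.6844 = 1.3156 bits.

1.32 bits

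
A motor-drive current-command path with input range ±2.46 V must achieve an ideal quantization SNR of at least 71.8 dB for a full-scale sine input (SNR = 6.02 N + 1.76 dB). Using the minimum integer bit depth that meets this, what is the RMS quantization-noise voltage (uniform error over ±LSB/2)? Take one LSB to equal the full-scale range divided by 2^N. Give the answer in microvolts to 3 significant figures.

Range = 2.46 − (-2.46) = 4.92 V.
6.02 N + 1.76 ≥ 71.8 gives N ≥ 11.635, so the minimum integer is 12.
LSB = 4.92 V / 2^12 = 1.2012 mV.
σ_q = LSB/√12 = 1.2012 mV/3.4641 = 347 µV.

347 µV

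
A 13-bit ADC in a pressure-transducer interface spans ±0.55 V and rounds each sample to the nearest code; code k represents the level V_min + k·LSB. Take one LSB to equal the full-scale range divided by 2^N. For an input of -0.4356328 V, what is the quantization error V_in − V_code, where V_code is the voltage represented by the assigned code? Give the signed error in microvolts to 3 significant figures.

Full-scale range = 0.55 V − (-0.55 V) = 1.1 V. LSB = 1.1 V / 2^13 ≈ 134.3 µV.
(-0.4356328 − (-0.55)) / LSB = 0.1143672 × 8192/1.1 = 851.7237. Nearest integer: k = 852.
V_code = V_min + k × range/2^13 = -0.55 + 852 × 1.1/8192 = -0.4355957031 V.
Error = V_in − V_code = -0.4356328 − (-0.4355957031) = −37.1 µV.

−37.1 µV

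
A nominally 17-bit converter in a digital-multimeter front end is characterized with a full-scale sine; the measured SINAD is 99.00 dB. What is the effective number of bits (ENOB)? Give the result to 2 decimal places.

16.15 bits

ENOB = (99.00 − 1.76)/6.02 = 16.1528 bits.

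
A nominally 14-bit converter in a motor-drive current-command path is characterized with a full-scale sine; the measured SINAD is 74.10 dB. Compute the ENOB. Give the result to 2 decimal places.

12.02 bits

Inverting SNR = 6.02 N + 1.76: N_eff = (74.10 − 1.76)/6.02 = 12.0166.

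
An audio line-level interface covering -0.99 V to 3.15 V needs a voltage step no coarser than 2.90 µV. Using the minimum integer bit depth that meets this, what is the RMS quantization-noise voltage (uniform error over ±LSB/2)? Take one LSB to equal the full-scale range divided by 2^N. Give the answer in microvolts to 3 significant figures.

The full-scale span is 3.15 − (-0.99) = 4.14 V.
Levels needed ≥ 4.14/2.90 µV = 1.428e6. 2^21 = 2097152 suffices, so N_min = 21.
LSB = 4.14 V / 2^21 = 1.9741 µV.
σ_q = LSB/√12 = 1.9741 µV/3.4641 = 0.570 µV.

0.570 µV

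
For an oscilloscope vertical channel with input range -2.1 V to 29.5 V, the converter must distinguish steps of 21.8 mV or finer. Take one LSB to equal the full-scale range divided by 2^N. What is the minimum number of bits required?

Full-scale range = 29.5 V − (-2.1 V) = 31.6 V.
Need 2^N ≥ 31.6 V / 21.8 mV = 1450 → N_min = 11.

11 bits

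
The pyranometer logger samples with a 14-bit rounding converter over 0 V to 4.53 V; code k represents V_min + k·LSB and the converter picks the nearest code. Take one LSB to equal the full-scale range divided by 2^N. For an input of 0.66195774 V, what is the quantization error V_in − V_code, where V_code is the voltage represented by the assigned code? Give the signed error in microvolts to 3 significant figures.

Span = 4.53 V. LSB = 4.53 V / 2^14 ≈ 276.5 µV.
(V_in − V_min)/LSB = (0.66195774 − (0)) × 16384/4.53 = 2394.1536 → nearest code k = 2394.
V_code = V_min + k × range/2^14 = 0 + 2394 × 4.53/16384 = 0.66191528320 V.
Error = V_in − V_code = 0.66195774 − (0.66191528320) = +42.5 µV.

+42.5 µV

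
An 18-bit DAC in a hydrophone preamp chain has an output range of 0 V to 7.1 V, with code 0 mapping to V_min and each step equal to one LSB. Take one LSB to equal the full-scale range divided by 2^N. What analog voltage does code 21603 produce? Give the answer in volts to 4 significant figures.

0.5851 V

Span = 7.1 V. LSB = 7.1 V / 2^18.
V_out = V_min + code × LSB = 0 V + 21603 × 7.1 V / 262144
      = 0 V + 0.585103 V = 0.585103 V.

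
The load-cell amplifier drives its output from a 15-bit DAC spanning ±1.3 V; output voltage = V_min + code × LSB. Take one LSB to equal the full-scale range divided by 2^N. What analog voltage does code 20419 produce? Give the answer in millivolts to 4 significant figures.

320.2 mV

The full-scale span is 1.3 − (-1.3) = 2.6 V. LSB = 2.6 V / 2^15.
Output = V_min + (20419/32768) × range = -1.3 + 0.623138 × 2.6 V
      = -1.3 + 1.62016 = 0.320160 V.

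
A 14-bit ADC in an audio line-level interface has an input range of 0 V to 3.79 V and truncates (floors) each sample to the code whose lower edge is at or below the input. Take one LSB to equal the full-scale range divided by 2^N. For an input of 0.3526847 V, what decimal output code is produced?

Range is 3.79 V. LSB = 3.79 V / 2^14 ≈ 231.3 µV.
(V_in − V_min) × 2^14/range = (0.3526847 − (0)) × 16384/3.79 = 1524.640.
Floor → code = 1524.

1524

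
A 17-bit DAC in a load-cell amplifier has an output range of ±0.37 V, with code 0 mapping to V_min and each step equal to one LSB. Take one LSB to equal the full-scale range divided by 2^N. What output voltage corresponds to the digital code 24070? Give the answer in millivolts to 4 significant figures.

Span: 0.37 V − (-0.37 V) = 0.74 V. LSB = 0.74 V / 2^17.
Output = V_min + (24070/131072) × range = -0.37 + 0.183640 × 0.74 V
      = -0.37 + 0.135893 = -0.234107 V.

-234.1 mV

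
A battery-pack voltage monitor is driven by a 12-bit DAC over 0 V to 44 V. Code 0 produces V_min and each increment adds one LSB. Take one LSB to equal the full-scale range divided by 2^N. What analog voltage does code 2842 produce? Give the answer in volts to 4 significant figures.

30.53 V

Span = 44 V. LSB = 44 V / 2^12.
Output = V_min + (2842/4096) × range = 0 + 0.693848 × 44 V
      = 0 + 30.5293 = 30.5293 V.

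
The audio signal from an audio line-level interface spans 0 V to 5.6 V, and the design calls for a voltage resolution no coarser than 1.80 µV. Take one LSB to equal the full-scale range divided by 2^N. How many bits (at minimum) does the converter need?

V_FS = 5.6 V.
Levels needed ≥ 5.6/1.80 µV = 3.111e6. 2^22 = 4194304 suffices, so N_min = 22.

22 bits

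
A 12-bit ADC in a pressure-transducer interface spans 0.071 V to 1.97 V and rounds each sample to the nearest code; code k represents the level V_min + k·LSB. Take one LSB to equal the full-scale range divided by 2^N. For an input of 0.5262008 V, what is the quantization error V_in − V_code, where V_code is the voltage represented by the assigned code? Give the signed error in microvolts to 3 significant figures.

The full-scale span is 1.97 − (0.071) = 1.899 V. LSB = 1.899 V / 2^12 ≈ 463.6 µV.
(V_in − V_min)/LSB = (0.5262008 − (0.071)) × 4096/1.899 = 981.8338 → nearest code k = 982.
V_code = 0.071 + (982/4096) × 1.899 = 0.5262778320 V.
V_in − V_code = 0.5262008 − (0.5262778320) = −77.0 µV.

−77.0 µV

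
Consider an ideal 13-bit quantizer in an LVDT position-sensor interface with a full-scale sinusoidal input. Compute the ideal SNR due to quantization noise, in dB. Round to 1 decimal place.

80.0 dB

6.02(13) + 1.76 = 78.26 + 1.76 = 80.02 dB.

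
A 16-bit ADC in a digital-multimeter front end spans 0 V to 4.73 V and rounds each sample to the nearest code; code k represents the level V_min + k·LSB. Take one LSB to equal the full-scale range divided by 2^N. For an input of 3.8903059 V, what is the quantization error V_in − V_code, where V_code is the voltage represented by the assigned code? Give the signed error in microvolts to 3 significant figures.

Span = 4.73 V. LSB = 4.73 V / 2^16 ≈ 72.17 µV.
(V_in − V_min)/LSB = (3.8903059 − (0)) × 65536/4.73 = 53901.7098 → nearest code k = 53902.
V_code = V_min + k × range/2^16 = 0 + 53902 × 4.73/65536 = 3.8903268433 V.
e = 3.8903059 − (3.8903268433) = −20.9 µV.

−20.9 µV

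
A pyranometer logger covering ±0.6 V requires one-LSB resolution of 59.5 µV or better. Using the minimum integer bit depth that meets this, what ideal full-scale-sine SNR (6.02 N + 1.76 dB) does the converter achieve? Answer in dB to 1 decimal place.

92.1 dB

Range = 0.6 − (-0.6) = 1.2 V.
Required number of levels: 1.2/59.5 µV = 20168; smallest N with 2^N ≥ that is 15.
6.02(15) + 1.76 = 92.06 dB.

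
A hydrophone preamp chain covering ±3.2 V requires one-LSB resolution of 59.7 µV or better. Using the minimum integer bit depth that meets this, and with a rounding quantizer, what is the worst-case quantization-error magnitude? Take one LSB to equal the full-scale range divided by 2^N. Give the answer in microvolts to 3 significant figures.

Full-scale range = 3.2 V − (-3.2 V) = 6.4 V.
Need 2^N ≥ 6.4 V / 59.7 µV = 107200 → N_min = 17.
LSB = 6.4 V / 2^17 = 48.828 µV.
|e|_max = LSB/2 = 24.4 µV.

24.4 µV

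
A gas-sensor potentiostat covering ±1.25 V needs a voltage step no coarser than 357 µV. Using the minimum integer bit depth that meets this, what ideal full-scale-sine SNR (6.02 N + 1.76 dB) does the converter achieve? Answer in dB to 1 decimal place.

80.0 dB

Range = 1.25 − (-1.25) = 2.5 V.
2.5 V / 357 µV = 7003. Since 2^12 = 4096 and 2^13 = 8192, N = 13.
SNR = 6.02 × 13 + 1.76 = 80.02 dB.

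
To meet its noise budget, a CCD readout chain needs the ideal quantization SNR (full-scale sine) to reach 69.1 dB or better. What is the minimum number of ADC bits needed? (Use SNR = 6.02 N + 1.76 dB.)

12 bits

N ≥ (69.1 − 1.76)/6.02 = 11.186 → N_min = 12.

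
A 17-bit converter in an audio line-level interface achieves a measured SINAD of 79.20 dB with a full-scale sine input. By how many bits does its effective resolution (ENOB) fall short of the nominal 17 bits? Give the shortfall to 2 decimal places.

4.14 bits

N_eff = (79.20 − 1.76)/6.02 = 12.8638 bits.
Lost resolution: 17 − 12.8638 = 4.1362 bits.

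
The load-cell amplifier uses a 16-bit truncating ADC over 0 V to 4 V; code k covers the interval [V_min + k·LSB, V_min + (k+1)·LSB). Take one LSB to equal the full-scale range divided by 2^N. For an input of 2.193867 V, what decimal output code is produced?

Range is 4 V. LSB = 4 V / 2^16 ≈ 61.04 µV.
V_in − V_min = 2.193867 − (0) = 2.193867 V.
Divide by LSB: 2.193867 × 65536/4 = 35944.3169.
Truncating gives code 35944.

35944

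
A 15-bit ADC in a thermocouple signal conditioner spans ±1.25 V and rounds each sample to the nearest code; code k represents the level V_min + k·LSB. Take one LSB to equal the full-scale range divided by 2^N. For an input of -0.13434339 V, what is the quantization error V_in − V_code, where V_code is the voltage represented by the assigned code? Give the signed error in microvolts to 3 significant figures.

+10.2 µV

Full-scale range = 1.25 V − (-1.25 V) = 2.5 V. LSB = 2.5 V / 2^15 ≈ 76.29 µV.
(V_in − V_min)/LSB = (-0.13434339 − (-1.25)) × 32768/2.5 = 14623.1343 → nearest code k = 14623.
Reconstructed level: -1.25 + 14623 × 2.5/32768 V = -0.13435363770 V.
V_in − V_code = -0.13434339 − (-0.13435363770) = +10.2 µV.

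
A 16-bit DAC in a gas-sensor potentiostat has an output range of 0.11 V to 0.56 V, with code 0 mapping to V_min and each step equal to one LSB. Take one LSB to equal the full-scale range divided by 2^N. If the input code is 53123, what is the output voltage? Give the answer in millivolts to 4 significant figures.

Span: 0.56 V − (0.11 V) = 0.45 V. LSB = 0.45 V / 2^16.
V_out = 0.11 + 53123 × (0.45/65536) V
      = 0.11 + 0.364767 = 0.474767 V.

474.8 mV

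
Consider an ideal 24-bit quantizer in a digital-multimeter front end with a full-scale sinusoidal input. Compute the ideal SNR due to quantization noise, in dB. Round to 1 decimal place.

6.02(24) + 1.76 = 144.48 + 1.76 = 146.24 dB.

146.2 dB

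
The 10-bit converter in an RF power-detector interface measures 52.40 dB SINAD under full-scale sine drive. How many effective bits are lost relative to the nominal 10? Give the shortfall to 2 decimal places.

1.59 bits

N_eff = (52.40 − 1.76)/6.02 = 8.4120 bits.
10 − 8.4120 = 1.59 bits below nominal.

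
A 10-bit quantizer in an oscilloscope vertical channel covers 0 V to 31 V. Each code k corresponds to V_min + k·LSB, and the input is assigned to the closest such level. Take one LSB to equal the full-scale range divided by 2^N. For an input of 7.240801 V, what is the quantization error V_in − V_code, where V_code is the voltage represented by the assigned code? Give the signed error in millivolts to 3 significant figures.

+5.45 mV

Full-scale range = 31 V. LSB = 31 V / 2^10 ≈ 30.27 mV.
(7.240801 − (0)) / LSB = 7.240801 × 1024/31 = 239.1800. Nearest integer: k = 239.
V_code = 0 + (239/1024) × 31 = 7.235351563 V.
V_in − V_code = 7.240801 − (7.235351563) = +5.45 mV.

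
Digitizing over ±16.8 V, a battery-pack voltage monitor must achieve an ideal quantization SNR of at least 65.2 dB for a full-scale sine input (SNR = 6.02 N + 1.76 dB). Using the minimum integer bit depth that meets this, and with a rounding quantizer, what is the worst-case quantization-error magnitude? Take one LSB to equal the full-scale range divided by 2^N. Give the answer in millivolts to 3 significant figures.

8.20 mV

Range = 16.8 − (-16.8) = 33.6 V.
Solving 6.02 N ≥ 65.2 − 1.76: N ≥ 10.538. Round up → N = 11.
LSB = 33.6 V / 2^11 = 16.406 mV.
Half an LSB is 8.20 mV.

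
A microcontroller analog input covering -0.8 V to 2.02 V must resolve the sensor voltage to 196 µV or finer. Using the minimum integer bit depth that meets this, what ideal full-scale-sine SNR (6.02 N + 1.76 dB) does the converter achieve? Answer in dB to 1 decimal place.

86.0 dB

The full-scale span is 2.02 − (-0.8) = 2.82 V.
Levels needed ≥ 2.82/196 µV = 14390. 2^14 = 16384 suffices, so N_min = 14.
6.02(14) + 1.76 = 86.04 dB.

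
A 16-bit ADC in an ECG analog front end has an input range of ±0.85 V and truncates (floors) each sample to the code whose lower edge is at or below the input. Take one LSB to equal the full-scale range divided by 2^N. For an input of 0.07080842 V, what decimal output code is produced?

The full-scale span is 0.85 − (-0.85) = 1.7 V. LSB = 1.7 V / 2^16 ≈ 25.94 µV.
code = ⌊(V_in − V_min)/LSB⌋ = ⌊(V_in − V_min) × 2^16 / range⌋
     = ⌊(0.07080842 − (-0.85)) × 65536 / 1.7⌋ = ⌊0.92080842 × 65536/1.7⌋
     = ⌊35497.706⌋ = 35497.

35497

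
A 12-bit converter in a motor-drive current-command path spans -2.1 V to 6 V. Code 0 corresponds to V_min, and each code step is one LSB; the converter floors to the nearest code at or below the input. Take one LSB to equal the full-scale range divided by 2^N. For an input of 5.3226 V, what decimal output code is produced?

Full-scale range = 6 V − (-2.1 V) = 8.1 V. LSB = 8.1 V / 2^12 ≈ 1.978 mV.
(V_in − V_min) × 2^12/range = (5.3226 − (-2.1)) × 4096/8.1 = 3753.453.
Floor → code = 3753.

3753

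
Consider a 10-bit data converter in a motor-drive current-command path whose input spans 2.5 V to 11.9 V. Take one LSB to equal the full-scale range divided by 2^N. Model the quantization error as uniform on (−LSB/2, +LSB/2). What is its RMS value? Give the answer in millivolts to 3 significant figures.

Span: 11.9 V − (2.5 V) = 9.4 V.
Step size = 9.4/1024 V = 9.1797 mV.
σ_q = LSB/√12 = 9.1797 mV/3.4641 = 2.65 mV.

2.65 mV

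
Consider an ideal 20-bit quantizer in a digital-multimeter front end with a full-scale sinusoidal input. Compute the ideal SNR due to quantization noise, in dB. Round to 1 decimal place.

For an ideal N-bit converter with full-scale sine input, SNR = 6.02 N + 1.76 dB. SNR = 6.02 × 20 + 1.76 = 120.40 + 1.76 = 122.16 dB.

122.2 dB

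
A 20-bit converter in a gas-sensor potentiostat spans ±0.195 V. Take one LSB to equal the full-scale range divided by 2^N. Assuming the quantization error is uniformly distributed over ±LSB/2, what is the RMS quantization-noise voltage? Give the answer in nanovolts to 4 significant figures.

107.4 nV

The full-scale span is 0.195 − (-0.195) = 0.39 V.
Step size = 0.39/1048576 V = 371.933 nV.
For a uniform distribution on [−LSB/2, +LSB/2], V_rms = LSB/√12 = 371.933 nV/3.4641 = 107.4 nV.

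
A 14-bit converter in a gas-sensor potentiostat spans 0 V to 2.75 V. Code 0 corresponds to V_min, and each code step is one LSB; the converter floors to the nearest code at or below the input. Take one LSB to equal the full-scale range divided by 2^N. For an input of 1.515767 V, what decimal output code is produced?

Range is 2.75 V. LSB = 2.75 V / 2^14 ≈ 167.8 µV.
code = ⌊(V_in − V_min)/LSB⌋ = ⌊(V_in − V_min) × 2^14 / range⌋
     = ⌊(1.515767 − (0)) × 16384 / 2.75⌋ = ⌊1.515767 × 16384/2.75⌋
     = ⌊9030.664⌋ = 9030.

9030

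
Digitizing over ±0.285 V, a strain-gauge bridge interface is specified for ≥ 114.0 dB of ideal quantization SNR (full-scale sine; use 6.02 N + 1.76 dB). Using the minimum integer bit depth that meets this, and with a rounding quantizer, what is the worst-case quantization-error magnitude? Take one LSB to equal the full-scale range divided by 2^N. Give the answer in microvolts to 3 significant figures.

Range = 0.285 − (-0.285) = 0.57 V.
Required N = ⌈(114.0 − 1.76)/6.02⌉ = ⌈18.645⌉ = 19.
LSB = 0.57 V ÷ 2^19 = 0.57/524288 V = 1.0872 µV.
|e|_max = LSB/2 = 0.544 µV.

0.544 µV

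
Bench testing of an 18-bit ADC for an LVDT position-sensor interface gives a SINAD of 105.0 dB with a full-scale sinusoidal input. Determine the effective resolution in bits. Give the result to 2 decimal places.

17.15 bits

ENOB = (SINAD − 1.76) / 6.02 = (105.0 − 1.76) / 6.02 = 103.24 / 6.02 = 17.1495.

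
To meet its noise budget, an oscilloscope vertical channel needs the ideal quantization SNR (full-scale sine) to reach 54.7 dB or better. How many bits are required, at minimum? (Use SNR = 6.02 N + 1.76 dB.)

Solving 6.02 N ≥ 54.7 − 1.76: N ≥ 8.794. Round up → N = 9.

9 bits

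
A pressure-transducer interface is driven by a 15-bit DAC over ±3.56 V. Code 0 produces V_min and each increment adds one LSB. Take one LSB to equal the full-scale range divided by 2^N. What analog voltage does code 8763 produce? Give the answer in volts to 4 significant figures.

The full-scale span is 3.56 − (-3.56) = 7.12 V. LSB = 7.12 V / 2^15.
Output = V_min + (8763/32768) × range = -3.56 + 0.267426 × 7.12 V
      = -3.56 V + 1.90407 V = -1.65593 V.

-1.656 V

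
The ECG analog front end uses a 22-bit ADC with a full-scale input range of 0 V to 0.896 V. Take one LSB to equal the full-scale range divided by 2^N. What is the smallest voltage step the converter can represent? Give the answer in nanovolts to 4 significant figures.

213.6 nV

Full-scale range = 0.896 V.
Number of codes = 2^22 = 4194304.
LSB = 0.896 V / 2^22 = 213.6 nV.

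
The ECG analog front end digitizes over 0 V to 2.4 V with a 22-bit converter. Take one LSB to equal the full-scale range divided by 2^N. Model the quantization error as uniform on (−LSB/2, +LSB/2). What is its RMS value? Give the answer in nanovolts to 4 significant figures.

165.2 nV

V_FS = 2.4 V.
Step size = 2.4/4194304 V = 0.572205 µV.
σ_q = LSB/√12 = 0.572205 µV/3.4641 = 165.2 nV.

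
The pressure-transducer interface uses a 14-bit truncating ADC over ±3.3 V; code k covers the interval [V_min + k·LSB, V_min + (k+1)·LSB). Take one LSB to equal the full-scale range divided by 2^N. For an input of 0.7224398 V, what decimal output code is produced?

9985

Span: 3.3 V − (-3.3 V) = 6.6 V. LSB = 6.6 V / 2^14 ≈ 402.8 µV.
(V_in − V_min) × 2^14/range = (0.7224398 − (-3.3)) × 16384/6.6 = 9985.402.
Floor → code = 9985.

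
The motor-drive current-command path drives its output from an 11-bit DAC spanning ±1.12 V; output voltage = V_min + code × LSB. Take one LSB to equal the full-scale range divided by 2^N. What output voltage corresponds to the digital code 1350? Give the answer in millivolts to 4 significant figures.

356.6 mV

Span: 1.12 V − (-1.12 V) = 2.24 V. LSB = 2.24 V / 2^11.
Output = V_min + (1350/2048) × range = -1.12 + 0.659180 × 2.24 V
      = -1.12 V + 1.47656 V = 0.356563 V.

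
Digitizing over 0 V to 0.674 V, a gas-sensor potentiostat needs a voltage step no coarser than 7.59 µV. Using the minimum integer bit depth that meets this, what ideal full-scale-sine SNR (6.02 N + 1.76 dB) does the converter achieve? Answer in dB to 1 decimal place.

Range is 0.674 V.
Levels needed ≥ 0.674/7.59 µV = 88800. 2^17 = 131072 suffices, so N_min = 17.
Ideal SNR at N = 17: 6.02·17 + 1.76 = 104.1 dB.

104.1 dB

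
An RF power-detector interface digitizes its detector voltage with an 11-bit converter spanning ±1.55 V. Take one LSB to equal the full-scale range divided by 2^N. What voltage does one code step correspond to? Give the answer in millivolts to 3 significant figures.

Span: 1.55 V − (-1.55 V) = 3.1 V.
There are 2^11 = 2048 steps.
LSB = 3.1 V ÷ 2^11 = 3.1/2048 V = 1.51 mV.

1.51 mV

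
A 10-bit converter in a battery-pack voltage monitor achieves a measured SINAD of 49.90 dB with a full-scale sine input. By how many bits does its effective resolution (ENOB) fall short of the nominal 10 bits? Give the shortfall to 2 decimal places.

Effective bits = (49.90 − 1.76)/6.02 = 7.9967.
Lost resolution: 10 − 7.9967 = 2.0033 bits.

2.00 bits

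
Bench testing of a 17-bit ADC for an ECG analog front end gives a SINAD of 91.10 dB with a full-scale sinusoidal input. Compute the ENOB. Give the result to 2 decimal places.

(91.10 − 1.76) / 6.02 = 89.34/6.02 = 14.8405 effective bits.

14.84 bits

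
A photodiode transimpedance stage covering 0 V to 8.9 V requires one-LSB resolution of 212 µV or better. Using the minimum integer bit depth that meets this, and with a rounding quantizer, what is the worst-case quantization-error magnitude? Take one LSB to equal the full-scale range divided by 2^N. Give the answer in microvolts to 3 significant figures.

67.9 µV

Range is 8.9 V.
8.9 V / 212 µV = 41980. Since 2^15 = 32768 and 2^16 = 65536, N = 16.
LSB = 8.9 V / 2^16 = 135.80 µV.
Half an LSB is 67.9 µV.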